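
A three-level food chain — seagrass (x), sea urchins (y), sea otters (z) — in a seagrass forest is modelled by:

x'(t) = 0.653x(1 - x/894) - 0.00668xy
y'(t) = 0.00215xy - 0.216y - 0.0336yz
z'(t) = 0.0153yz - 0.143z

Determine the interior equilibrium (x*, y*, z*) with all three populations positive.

x* ≈ 809, y* ≈ 9.35, z* ≈ 45.3

From dz/dt = 0: 0.0153y* = 0.143, so y* = 9.35.
From dx/dt = 0: 0.653(1 - x*/894) = 0.00668·9.35, giving x* = 894·(1 - 0.0956) = 809.
From dy/dt = 0: 0.00215·809 - 0.216 = 0.0336z*, so z* = 1.52/0.0336 = 45.3.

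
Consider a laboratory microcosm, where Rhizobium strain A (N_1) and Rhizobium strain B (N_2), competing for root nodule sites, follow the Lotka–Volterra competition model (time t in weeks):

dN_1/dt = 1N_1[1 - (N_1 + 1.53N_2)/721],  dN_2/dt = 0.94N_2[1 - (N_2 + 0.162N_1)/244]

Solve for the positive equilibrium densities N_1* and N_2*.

N_1* ≈ 462, N_2* ≈ 169

Setting both brackets to zero gives the nullclines N_1 + 1.53N_2 = 721 and 0.162N_1 + N_2 = 244.
Substituting N_2 = 244 - 0.162N_1 into the first: N_1(1 - 1.53·0.162) = 721 - 1.53·244.
So N_1* = 348/0.752 = 462, and then N_2* = 244 - 0.162·462 = 169.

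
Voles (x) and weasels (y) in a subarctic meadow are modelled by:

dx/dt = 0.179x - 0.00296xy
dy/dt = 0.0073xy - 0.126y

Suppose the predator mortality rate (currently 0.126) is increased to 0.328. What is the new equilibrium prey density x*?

At the interior fixed point, setting dy/dt = 0 with y > 0 fixes x* = (predator death rate)/(xy coefficient) — independent of the other coefficients.
With the change, x* = 0.328/0.0073 = 44.9; it rises from 17.3.

x* ≈ 44.9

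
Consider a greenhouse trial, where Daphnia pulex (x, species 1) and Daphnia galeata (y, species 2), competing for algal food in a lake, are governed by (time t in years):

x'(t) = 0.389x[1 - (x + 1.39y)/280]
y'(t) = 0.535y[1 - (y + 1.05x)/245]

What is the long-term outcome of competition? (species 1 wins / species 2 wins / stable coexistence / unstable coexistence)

unstable coexistence (outcome depends on initial conditions)

Compare the nullcline intercepts: K1/α12 = 280/1.39 = 201 < K2 = 245; K2/α21 = 245/1.05 = 233 < K1 = 280.
Since both are reversed, neither can invade when rare; the interior point is a saddle.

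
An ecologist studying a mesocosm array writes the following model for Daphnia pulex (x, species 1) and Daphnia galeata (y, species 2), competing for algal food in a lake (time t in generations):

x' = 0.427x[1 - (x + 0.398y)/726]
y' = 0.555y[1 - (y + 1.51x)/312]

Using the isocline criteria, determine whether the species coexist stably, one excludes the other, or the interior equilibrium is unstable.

Compare the nullcline intercepts: K1/α12 = 726/0.398 = 1820 > K2 = 312; K2/α21 = 312/1.51 = 207 < K1 = 726.
Since the inequalities point opposite ways, species 1 can invade but species 2 cannot.

species 1 excludes species 2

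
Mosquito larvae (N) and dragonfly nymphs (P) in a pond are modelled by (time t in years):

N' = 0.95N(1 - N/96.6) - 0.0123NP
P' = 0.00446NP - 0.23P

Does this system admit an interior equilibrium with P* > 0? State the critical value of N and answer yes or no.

Threshold N = 51.6; K > 51.6, so yes, the predator persists.

The predator equation gives dP/dt > 0 only when N > 0.23/0.00446 = 51.6.
Without the predator, N → K = 96.6. Since 96.6 > 51.6, the predator can invade and persist.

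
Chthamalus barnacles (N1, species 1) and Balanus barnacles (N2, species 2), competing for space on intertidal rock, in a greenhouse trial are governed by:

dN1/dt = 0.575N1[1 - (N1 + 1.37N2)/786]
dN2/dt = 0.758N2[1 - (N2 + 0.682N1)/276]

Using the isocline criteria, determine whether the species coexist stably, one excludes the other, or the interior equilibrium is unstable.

Compare the nullcline intercepts: K1/α12 = 786/1.37 = 574 > K2 = 276; K2/α21 = 276/0.682 = 405 < K1 = 786.
Since the inequalities point opposite ways, species 1 can invade but species 2 cannot.

species 1 excludes species 2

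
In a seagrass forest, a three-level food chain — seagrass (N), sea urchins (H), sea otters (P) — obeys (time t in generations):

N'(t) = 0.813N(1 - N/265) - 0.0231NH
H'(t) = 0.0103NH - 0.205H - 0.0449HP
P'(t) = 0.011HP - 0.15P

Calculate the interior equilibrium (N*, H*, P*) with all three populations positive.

From dP/dt = 0: 0.011H* = 0.15, so H* = 13.6.
From dN/dt = 0: 0.813(1 - N*/265) = 0.0231·13.6, giving N* = 265·(1 - 0.387) = 162.
From dH/dt = 0: 0.0103·162 - 0.205 = 0.0449P*, so P* = 1.47/0.0449 = 32.7.

N* ≈ 162, H* ≈ 13.6, P* ≈ 32.7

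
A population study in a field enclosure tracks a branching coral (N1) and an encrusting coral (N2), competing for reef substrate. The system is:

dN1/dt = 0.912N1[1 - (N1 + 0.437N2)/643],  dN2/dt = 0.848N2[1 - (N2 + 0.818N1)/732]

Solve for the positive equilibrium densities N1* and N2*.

N1* ≈ 503, N2* ≈ 321

Setting both brackets to zero gives the nullclines N1 + 0.437N2 = 643 and 0.818N1 + N2 = 732.
Substituting N2 = 732 - 0.818N1 into the first: N1(1 - 0.437·0.818) = 643 - 0.437·732.
So N1* = 323/0.643 = 503, and then N2* = 732 - 0.818·503 = 321.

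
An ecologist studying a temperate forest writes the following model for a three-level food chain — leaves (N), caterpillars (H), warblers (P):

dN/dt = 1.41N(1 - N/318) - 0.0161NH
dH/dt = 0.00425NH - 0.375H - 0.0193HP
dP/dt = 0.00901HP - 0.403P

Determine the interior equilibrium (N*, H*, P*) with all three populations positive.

N* ≈ 156, H* ≈ 44.7, P* ≈ 14.8

From dP/dt = 0: 0.00901H* = 0.403, so H* = 44.7.
From dN/dt = 0: 1.41(1 - N*/318) = 0.0161·44.7, giving N* = 318·(1 - 0.511) = 156.
From dH/dt = 0: 0.00425·156 - 0.375 = 0.0193P*, so P* = 0.286/0.0193 = 14.8.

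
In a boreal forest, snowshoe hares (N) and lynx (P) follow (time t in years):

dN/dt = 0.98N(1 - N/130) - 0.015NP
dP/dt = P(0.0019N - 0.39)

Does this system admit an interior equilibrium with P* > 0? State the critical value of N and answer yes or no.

Threshold N = 205; K < 205, so no, the predator goes extinct.

The predator equation gives dP/dt > 0 only when N > 0.39/0.0019 = 205.
Without the predator, N → K = 130. Since 130 < 205, the predator cannot invade.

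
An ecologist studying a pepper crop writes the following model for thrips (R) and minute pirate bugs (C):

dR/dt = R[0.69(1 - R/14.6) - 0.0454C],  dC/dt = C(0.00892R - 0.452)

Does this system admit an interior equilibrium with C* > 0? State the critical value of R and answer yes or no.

Threshold R = 50.7; K < 50.7, so no, the predator goes extinct.

The predator equation gives dC/dt > 0 only when R > 0.452/0.00892 = 50.7.
Without the predator, R → K = 14.6. Since 14.6 < 50.7, the predator cannot invade.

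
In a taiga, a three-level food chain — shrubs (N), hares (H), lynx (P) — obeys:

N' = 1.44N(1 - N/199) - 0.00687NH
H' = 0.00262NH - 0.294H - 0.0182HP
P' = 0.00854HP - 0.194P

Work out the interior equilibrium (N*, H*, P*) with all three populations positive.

N* ≈ 177, H* ≈ 22.7, P* ≈ 9.39

From dP/dt = 0: 0.00854H* = 0.194, so H* = 22.7.
From dN/dt = 0: 1.44(1 - N*/199) = 0.00687·22.7, giving N* = 199·(1 - 0.108) = 177.
From dH/dt = 0: 0.00262·177 - 0.294 = 0.0182P*, so P* = 0.171/0.0182 = 9.39.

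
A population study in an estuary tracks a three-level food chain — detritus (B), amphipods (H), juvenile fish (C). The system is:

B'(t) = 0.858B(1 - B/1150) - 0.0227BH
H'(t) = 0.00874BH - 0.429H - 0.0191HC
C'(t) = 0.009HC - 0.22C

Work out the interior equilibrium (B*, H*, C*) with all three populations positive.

From dC/dt = 0: 0.009H* = 0.22, so H* = 24.4.
From dB/dt = 0: 0.858(1 - B*/1150) = 0.0227·24.4, giving B* = 1150·(1 - 0.647) = 406.
From dH/dt = 0: 0.00874·406 - 0.429 = 0.0191C*, so C* = 3.12/0.0191 = 163.

B* ≈ 406, H* ≈ 24.4, C* ≈ 163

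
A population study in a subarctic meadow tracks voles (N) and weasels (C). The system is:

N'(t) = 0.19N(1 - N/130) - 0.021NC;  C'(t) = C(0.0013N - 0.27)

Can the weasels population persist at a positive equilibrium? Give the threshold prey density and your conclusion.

Threshold N = 208; K < 208, so no, the predator goes extinct.

The predator equation gives dC/dt > 0 only when N > 0.27/0.0013 = 208.
Without the predator, N → K = 130. Since 130 < 208, the predator cannot invade.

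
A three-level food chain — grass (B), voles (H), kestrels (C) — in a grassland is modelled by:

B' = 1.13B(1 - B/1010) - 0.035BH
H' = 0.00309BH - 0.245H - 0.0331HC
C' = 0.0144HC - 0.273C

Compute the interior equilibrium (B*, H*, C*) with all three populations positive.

B* ≈ 417, H* ≈ 19, C* ≈ 31.5

From dC/dt = 0: 0.0144H* = 0.273, so H* = 19.
From dB/dt = 0: 1.13(1 - B*/1010) = 0.035·19, giving B* = 1010·(1 - 0.587) = 417.
From dH/dt = 0: 0.00309·417 - 0.245 = 0.0331C*, so C* = 1.04/0.0331 = 31.5.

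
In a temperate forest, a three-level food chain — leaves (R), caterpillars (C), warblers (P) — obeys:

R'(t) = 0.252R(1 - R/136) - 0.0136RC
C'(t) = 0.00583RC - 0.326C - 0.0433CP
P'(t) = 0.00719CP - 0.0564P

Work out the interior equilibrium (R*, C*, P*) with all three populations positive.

R* ≈ 78.4, C* ≈ 7.84, P* ≈ 3.03

From dP/dt = 0: 0.00719C* = 0.0564, so C* = 7.84.
From dR/dt = 0: 0.252(1 - R*/136) = 0.0136·7.84, giving R* = 136·(1 - 0.423) = 78.4.
From dC/dt = 0: 0.00583·78.4 - 0.326 = 0.0433P*, so P* = 0.131/0.0433 = 3.03.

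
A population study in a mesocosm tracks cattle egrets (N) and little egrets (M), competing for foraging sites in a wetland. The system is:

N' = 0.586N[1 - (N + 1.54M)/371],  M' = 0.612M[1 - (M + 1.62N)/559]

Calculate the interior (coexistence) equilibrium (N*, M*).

N* ≈ 328, M* ≈ 28.1

Setting both brackets to zero gives the nullclines N + 1.54M = 371 and 1.62N + M = 559.
Substituting M = 559 - 1.62N into the first: N(1 - 1.54·1.62) = 371 - 1.54·559.
So N* = -490/-1.49 = 328, and then M* = 559 - 1.62·328 = 28.1.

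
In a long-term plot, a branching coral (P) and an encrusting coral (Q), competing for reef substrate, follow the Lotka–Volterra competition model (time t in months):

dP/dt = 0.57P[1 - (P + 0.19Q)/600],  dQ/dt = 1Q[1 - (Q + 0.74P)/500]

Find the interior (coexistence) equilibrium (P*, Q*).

Setting both brackets to zero gives the nullclines P + 0.19Q = 600 and 0.74P + Q = 500.
Substituting Q = 500 - 0.74P into the first: P(1 - 0.19·0.74) = 600 - 0.19·500.
So P* = 505/0.859 = 588, and then Q* = 500 - 0.74·588 = 65.2.

P* ≈ 588, Q* ≈ 65.2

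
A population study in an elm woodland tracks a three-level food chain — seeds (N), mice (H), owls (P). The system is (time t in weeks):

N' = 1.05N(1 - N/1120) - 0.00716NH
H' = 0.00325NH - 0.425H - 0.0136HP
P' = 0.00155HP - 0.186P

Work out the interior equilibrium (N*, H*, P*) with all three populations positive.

From dP/dt = 0: 0.00155H* = 0.186, so H* = 120.
From dN/dt = 0: 1.05(1 - N*/1120) = 0.00716·120, giving N* = 1120·(1 - 0.818) = 204.
From dH/dt = 0: 0.00325·204 - 0.425 = 0.0136P*, so P* = 0.236/0.0136 = 17.4.

N* ≈ 204, H* ≈ 120, P* ≈ 17.4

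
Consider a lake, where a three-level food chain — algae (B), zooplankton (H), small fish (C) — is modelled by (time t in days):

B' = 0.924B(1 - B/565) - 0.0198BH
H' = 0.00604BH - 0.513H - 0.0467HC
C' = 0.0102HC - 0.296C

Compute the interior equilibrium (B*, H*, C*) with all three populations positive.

From dC/dt = 0: 0.0102H* = 0.296, so H* = 29.
From dB/dt = 0: 0.924(1 - B*/565) = 0.0198·29, giving B* = 565·(1 - 0.622) = 214.
From dH/dt = 0: 0.00604·214 - 0.513 = 0.0467C*, so C* = 0.777/0.0467 = 16.6.

B* ≈ 214, H* ≈ 29, C* ≈ 16.6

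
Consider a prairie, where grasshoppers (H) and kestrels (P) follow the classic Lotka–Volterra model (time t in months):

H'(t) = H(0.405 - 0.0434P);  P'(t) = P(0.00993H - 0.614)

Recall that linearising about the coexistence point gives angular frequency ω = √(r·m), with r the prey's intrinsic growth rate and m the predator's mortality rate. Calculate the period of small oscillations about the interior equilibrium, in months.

Here r = 0.405 and m = 0.614, so r·m = 0.249.
ω = √0.249 = 0.499 per month, hence T = 2π/ω ≈ 12.6 months.

T ≈ 12.6 months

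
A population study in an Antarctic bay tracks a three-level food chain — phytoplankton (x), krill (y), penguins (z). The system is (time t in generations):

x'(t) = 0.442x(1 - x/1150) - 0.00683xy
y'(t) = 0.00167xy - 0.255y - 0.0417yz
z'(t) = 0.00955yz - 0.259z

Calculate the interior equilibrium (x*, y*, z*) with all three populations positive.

From dz/dt = 0: 0.00955y* = 0.259, so y* = 27.1.
From dx/dt = 0: 0.442(1 - x*/1150) = 0.00683·27.1, giving x* = 1150·(1 - 0.419) = 668.
From dy/dt = 0: 0.00167·668 - 0.255 = 0.0417z*, so z* = 0.861/0.0417 = 20.6.

x* ≈ 668, y* ≈ 27.1, z* ≈ 20.6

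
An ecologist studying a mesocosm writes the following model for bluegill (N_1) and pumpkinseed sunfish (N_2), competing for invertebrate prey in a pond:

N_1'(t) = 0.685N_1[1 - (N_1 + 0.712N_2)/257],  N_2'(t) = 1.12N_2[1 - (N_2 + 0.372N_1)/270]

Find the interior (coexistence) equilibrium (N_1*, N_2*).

Setting both brackets to zero gives the nullclines N_1 + 0.712N_2 = 257 and 0.372N_1 + N_2 = 270.
Substituting N_2 = 270 - 0.372N_1 into the first: N_1(1 - 0.712·0.372) = 257 - 0.712·270.
So N_1* = 64.8/0.735 = 88.1, and then N_2* = 270 - 0.372·88.1 = 237.

N_1* ≈ 88.1, N_2* ≈ 237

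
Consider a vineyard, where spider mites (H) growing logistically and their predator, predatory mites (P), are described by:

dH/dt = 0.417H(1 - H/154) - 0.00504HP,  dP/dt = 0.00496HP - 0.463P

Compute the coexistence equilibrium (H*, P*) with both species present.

From dP/dt = 0 with P > 0: 0.00496H* = 0.463, so H* = 93.3.
Substitute into dH/dt = 0: 0.417(1 - 93.3/154) = 0.00504P*.
The bracket is 0.394, giving P* = 0.164/0.00504 = 32.6.

H* ≈ 93.3, P* ≈ 32.6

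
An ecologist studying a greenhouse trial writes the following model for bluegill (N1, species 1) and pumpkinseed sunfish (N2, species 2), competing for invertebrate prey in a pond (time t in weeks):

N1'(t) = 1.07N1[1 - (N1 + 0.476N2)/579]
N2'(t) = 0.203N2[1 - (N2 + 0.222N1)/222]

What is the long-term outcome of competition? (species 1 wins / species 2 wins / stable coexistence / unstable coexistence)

Compare the nullcline intercepts: K1/α12 = 579/0.476 = 1220 > K2 = 222; K2/α21 = 222/0.222 = 1000 > K1 = 579.
Since both inequalities hold, each species can invade when rare, so the interior equilibrium is stable.

stable coexistence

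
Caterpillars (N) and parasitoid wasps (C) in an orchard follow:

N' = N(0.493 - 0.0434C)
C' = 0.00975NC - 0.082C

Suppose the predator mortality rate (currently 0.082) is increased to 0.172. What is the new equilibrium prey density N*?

N* ≈ 17.6

At the interior fixed point, setting dC/dt = 0 with C > 0 fixes N* = (predator death rate)/(NC coefficient) — independent of the other coefficients.
With the change, N* = 0.172/0.00975 = 17.6; it rises from 8.41.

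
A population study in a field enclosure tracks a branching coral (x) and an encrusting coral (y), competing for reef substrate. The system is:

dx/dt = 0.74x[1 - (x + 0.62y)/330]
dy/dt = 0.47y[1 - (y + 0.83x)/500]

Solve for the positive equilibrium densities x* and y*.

Setting both brackets to zero gives the nullclines x + 0.62y = 330 and 0.83x + y = 500.
Substituting y = 500 - 0.83x into the first: x(1 - 0.62·0.83) = 330 - 0.62·500.
So x* = 20/0.485 = 41.2, and then y* = 500 - 0.83·41.2 = 466.

x* ≈ 41.2, y* ≈ 466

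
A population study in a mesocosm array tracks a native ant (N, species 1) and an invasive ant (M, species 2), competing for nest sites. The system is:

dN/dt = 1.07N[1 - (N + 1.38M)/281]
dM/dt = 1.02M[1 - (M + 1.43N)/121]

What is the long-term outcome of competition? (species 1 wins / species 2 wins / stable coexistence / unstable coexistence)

Compare the nullcline intercepts: K1/α12 = 281/1.38 = 204 > K2 = 121; K2/α21 = 121/1.43 = 84.6 < K1 = 281.
Since the inequalities point opposite ways, species 1 can invade but species 2 cannot.

species 1 excludes species 2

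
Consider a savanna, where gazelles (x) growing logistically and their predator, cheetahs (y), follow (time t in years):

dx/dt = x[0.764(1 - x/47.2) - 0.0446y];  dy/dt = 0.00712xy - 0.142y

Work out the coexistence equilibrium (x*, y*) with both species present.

x* ≈ 19.9, y* ≈ 9.89

From dy/dt = 0 with y > 0: 0.00712x* = 0.142, so x* = 19.9.
Substitute into dx/dt = 0: 0.764(1 - 19.9/47.2) = 0.0446y*.
The bracket is 0.577, giving y* = 0.441/0.0446 = 9.89.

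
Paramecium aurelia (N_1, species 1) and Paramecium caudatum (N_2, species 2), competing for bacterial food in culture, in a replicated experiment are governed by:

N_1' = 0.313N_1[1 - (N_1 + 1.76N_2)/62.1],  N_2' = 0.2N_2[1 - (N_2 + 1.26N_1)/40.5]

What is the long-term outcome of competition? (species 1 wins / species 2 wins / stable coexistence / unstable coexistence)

unstable coexistence (outcome depends on initial conditions)

Compare the nullcline intercepts: K1/α12 = 62.1/1.76 = 35.3 < K2 = 40.5; K2/α21 = 40.5/1.26 = 32.1 < K1 = 62.1.
Since both are reversed, neither can invade when rare; the interior point is a saddle.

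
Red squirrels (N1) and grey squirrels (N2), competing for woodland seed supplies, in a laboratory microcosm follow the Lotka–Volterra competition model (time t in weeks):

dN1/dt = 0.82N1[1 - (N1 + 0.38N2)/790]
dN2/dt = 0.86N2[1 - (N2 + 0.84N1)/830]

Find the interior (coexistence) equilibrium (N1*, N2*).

Setting both brackets to zero gives the nullclines N1 + 0.38N2 = 790 and 0.84N1 + N2 = 830.
Substituting N2 = 830 - 0.84N1 into the first: N1(1 - 0.38·0.84) = 790 - 0.38·830.
So N1* = 475/0.681 = 697, and then N2* = 830 - 0.84·697 = 244.

N1* ≈ 697, N2* ≈ 244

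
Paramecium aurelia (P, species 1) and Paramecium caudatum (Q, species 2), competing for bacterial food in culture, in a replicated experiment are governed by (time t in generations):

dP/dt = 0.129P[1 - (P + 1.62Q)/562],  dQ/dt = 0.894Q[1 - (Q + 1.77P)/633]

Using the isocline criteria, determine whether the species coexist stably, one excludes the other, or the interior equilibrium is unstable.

unstable coexistence (outcome depends on initial conditions)

Compare the nullcline intercepts: K1/α12 = 562/1.62 = 347 < K2 = 633; K2/α21 = 633/1.77 = 358 < K1 = 562.
Since both are reversed, neither can invade when rare; the interior point is a saddle.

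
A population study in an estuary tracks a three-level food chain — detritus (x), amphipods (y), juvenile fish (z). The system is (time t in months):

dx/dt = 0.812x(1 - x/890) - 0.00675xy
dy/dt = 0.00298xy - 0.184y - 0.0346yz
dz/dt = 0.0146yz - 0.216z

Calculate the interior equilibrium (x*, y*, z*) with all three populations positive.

From dz/dt = 0: 0.0146y* = 0.216, so y* = 14.8.
From dx/dt = 0: 0.812(1 - x*/890) = 0.00675·14.8, giving x* = 890·(1 - 0.123) = 781.
From dy/dt = 0: 0.00298·781 - 0.184 = 0.0346z*, so z* = 2.14/0.0346 = 61.9.

x* ≈ 781, y* ≈ 14.8, z* ≈ 61.9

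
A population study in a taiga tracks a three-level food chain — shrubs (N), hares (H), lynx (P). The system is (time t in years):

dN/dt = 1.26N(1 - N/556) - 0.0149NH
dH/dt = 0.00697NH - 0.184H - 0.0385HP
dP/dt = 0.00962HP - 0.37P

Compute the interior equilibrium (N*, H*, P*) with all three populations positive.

From dP/dt = 0: 0.00962H* = 0.37, so H* = 38.5.
From dN/dt = 0: 1.26(1 - N*/556) = 0.0149·38.5, giving N* = 556·(1 - 0.455) = 303.
From dH/dt = 0: 0.00697·303 - 0.184 = 0.0385P*, so P* = 1.93/0.0385 = 50.1.

N* ≈ 303, H* ≈ 38.5, P* ≈ 50.1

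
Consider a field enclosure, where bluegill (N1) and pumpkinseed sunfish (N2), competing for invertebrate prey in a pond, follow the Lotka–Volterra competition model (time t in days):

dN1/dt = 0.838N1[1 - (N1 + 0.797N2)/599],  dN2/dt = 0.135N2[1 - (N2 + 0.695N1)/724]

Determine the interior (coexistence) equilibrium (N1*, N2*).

Setting both brackets to zero gives the nullclines N1 + 0.797N2 = 599 and 0.695N1 + N2 = 724.
Substituting N2 = 724 - 0.695N1 into the first: N1(1 - 0.797·0.695) = 599 - 0.797·724.
So N1* = 22/0.446 = 49.3, and then N2* = 724 - 0.695·49.3 = 690.

N1* ≈ 49.3, N2* ≈ 690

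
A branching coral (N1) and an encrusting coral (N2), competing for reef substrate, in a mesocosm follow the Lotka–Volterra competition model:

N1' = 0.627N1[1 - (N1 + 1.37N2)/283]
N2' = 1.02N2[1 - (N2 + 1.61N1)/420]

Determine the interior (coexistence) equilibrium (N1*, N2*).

Setting both brackets to zero gives the nullclines N1 + 1.37N2 = 283 and 1.61N1 + N2 = 420.
Substituting N2 = 420 - 1.61N1 into the first: N1(1 - 1.37·1.61) = 283 - 1.37·420.
So N1* = -292/-1.21 = 243, and then N2* = 420 - 1.61·243 = 29.6.

N1* ≈ 243, N2* ≈ 29.6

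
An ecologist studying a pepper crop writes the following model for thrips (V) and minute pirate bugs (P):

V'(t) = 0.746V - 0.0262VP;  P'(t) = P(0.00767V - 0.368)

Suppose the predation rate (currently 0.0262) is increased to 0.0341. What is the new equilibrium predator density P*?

P* ≈ 21.9

At the interior fixed point, setting dV/dt = 0 with V > 0 fixes P* = (prey growth rate)/(VP coefficient) — independent of the other coefficients.
With the change, P* = 0.746/0.0341 = 21.9; it falls from 28.5.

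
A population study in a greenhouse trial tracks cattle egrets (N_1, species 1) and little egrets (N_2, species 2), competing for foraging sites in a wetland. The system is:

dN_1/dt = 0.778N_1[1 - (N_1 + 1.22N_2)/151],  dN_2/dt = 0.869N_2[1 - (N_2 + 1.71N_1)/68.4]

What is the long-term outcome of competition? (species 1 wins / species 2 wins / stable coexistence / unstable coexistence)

species 1 excludes species 2

Compare the nullcline intercepts: K1/α12 = 151/1.22 = 124 > K2 = 68.4; K2/α21 = 68.4/1.71 = 40 < K1 = 151.
Since the inequalities point opposite ways, species 1 can invade but species 2 cannot.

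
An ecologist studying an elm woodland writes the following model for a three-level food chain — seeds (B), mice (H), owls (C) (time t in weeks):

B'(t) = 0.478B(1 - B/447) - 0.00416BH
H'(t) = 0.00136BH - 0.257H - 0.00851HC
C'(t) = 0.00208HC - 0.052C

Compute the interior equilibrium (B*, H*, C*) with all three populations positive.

From dC/dt = 0: 0.00208H* = 0.052, so H* = 25.
From dB/dt = 0: 0.478(1 - B*/447) = 0.00416·25, giving B* = 447·(1 - 0.218) = 350.
From dH/dt = 0: 0.00136·350 - 0.257 = 0.00851C*, so C* = 0.219/0.00851 = 25.7.

B* ≈ 350, H* ≈ 25, C* ≈ 25.7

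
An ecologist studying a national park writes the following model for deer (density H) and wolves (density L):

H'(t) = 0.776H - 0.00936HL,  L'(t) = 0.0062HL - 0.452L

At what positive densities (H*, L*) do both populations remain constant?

H* ≈ 72.9, L* ≈ 82.9

Set dL/dt = 0 with L > 0: 0.0062H - 0.452 = 0, so H* = 0.452/0.0062 = 72.9.
Set dH/dt = 0 with H > 0: 0.776 - 0.00936L = 0, so L* = 0.776/0.00936 = 82.9.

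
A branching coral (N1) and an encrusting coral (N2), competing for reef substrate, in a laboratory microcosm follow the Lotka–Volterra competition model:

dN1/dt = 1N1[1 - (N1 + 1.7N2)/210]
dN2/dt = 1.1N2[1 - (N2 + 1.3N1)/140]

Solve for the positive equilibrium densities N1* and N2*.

N1* ≈ 23.1, N2* ≈ 110

Setting both brackets to zero gives the nullclines N1 + 1.7N2 = 210 and 1.3N1 + N2 = 140.
Substituting N2 = 140 - 1.3N1 into the first: N1(1 - 1.7·1.3) = 210 - 1.7·140.
So N1* = -28/-1.21 = 23.1, and then N2* = 140 - 1.3·23.1 = 110.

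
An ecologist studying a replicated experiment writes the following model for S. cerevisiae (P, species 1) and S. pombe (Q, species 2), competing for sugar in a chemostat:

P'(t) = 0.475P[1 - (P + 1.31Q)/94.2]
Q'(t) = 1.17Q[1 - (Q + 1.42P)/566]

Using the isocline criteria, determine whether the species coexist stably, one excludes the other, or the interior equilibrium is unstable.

Compare the nullcline intercepts: K1/α12 = 94.2/1.31 = 71.9 < K2 = 566; K2/α21 = 566/1.42 = 399 > K1 = 94.2.
Since the inequalities point opposite ways, species 2 can invade but species 1 cannot.

species 2 excludes species 1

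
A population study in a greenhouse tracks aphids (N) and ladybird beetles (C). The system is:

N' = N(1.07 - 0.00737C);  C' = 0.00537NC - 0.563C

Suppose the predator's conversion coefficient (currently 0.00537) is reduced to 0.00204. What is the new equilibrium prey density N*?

At the interior fixed point, setting dC/dt = 0 with C > 0 fixes N* = (predator death rate)/(NC coefficient) — independent of the other coefficients.
With the change, N* = 0.563/0.00204 = 276; it rises from 105.

N* ≈ 276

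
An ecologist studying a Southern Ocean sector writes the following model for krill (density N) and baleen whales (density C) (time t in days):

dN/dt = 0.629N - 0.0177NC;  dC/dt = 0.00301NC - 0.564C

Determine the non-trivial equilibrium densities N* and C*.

Set dC/dt = 0 with C > 0: 0.00301N - 0.564 = 0, so N* = 0.564/0.00301 = 187.
Set dN/dt = 0 with N > 0: 0.629 - 0.0177C = 0, so C* = 0.629/0.0177 = 35.5.

N* ≈ 187, C* ≈ 35.5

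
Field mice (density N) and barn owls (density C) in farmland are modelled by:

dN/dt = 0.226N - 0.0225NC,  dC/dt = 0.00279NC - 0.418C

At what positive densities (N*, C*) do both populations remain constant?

N* ≈ 150, C* ≈ 10

Set dC/dt = 0 with C > 0: 0.00279N - 0.418 = 0, so N* = 0.418/0.00279 = 150.
Set dN/dt = 0 with N > 0: 0.226 - 0.0225C = 0, so C* = 0.226/0.0225 = 10.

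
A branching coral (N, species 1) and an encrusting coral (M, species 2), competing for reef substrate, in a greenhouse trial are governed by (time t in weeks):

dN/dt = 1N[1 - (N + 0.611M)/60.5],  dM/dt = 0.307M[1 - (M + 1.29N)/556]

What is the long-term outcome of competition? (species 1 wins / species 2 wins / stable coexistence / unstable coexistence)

species 2 excludes species 1

Compare the nullcline intercepts: K1/α12 = 60.5/0.611 = 99 < K2 = 556; K2/α21 = 556/1.29 = 431 > K1 = 60.5.
Since the inequalities point opposite ways, species 2 can invade but species 1 cannot.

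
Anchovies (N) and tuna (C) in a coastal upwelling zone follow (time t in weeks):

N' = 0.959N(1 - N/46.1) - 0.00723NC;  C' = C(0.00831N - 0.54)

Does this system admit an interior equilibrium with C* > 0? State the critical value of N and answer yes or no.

Threshold N = 65; K < 65, so no, the predator goes extinct.

The predator equation gives dC/dt > 0 only when N > 0.54/0.00831 = 65.
Without the predator, N → K = 46.1. Since 46.1 < 65, the predator cannot invade.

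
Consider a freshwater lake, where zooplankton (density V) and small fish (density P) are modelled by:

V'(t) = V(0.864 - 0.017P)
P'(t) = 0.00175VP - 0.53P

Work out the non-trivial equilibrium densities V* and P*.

V* ≈ 303, P* ≈ 50.8

Set dP/dt = 0 with P > 0: 0.00175V - 0.53 = 0, so V* = 0.53/0.00175 = 303.
Set dV/dt = 0 with V > 0: 0.864 - 0.017P = 0, so P* = 0.864/0.017 = 50.8.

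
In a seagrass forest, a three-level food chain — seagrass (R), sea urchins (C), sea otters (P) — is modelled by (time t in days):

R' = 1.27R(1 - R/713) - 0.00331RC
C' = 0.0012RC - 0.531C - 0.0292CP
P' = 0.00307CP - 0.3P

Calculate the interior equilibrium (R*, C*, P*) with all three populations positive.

R* ≈ 531, C* ≈ 97.7, P* ≈ 3.65

From dP/dt = 0: 0.00307C* = 0.3, so C* = 97.7.
From dR/dt = 0: 1.27(1 - R*/713) = 0.00331·97.7, giving R* = 713·(1 - 0.255) = 531.
From dC/dt = 0: 0.0012·531 - 0.531 = 0.0292P*, so P* = 0.107/0.0292 = 3.65.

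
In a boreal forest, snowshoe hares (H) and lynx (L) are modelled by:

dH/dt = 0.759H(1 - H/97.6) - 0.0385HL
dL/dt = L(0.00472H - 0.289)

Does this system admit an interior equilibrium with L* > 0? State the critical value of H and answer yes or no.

The predator equation gives dL/dt > 0 only when H > 0.289/0.00472 = 61.2.
Without the predator, H → K = 97.6. Since 97.6 > 61.2, the predator can invade and persist.

Threshold H = 61.2; K > 61.2, so yes, the predator persists.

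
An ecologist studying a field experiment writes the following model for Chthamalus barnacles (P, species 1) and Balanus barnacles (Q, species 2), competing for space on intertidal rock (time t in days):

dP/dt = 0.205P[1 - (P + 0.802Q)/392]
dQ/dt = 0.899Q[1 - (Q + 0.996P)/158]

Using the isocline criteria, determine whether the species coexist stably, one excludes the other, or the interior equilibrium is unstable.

species 1 excludes species 2

Compare the nullcline intercepts: K1/α12 = 392/0.802 = 489 > K2 = 158; K2/α21 = 158/0.996 = 159 < K1 = 392.
Since the inequalities point opposite ways, species 1 can invade but species 2 cannot.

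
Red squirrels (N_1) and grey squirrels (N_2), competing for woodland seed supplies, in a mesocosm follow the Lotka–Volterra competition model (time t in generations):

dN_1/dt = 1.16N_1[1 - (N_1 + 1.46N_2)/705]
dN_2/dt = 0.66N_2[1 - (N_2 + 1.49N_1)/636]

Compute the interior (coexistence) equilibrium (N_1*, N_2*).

N_1* ≈ 190, N_2* ≈ 353

Setting both brackets to zero gives the nullclines N_1 + 1.46N_2 = 705 and 1.49N_1 + N_2 = 636.
Substituting N_2 = 636 - 1.49N_1 into the first: N_1(1 - 1.46·1.49) = 705 - 1.46·636.
So N_1* = -224/-1.18 = 190, and then N_2* = 636 - 1.49·190 = 353.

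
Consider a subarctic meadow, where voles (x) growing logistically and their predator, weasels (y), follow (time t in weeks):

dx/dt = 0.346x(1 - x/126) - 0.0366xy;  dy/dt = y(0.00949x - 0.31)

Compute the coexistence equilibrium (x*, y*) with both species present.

From dy/dt = 0 with y > 0: 0.00949x* = 0.31, so x* = 32.7.
Substitute into dx/dt = 0: 0.346(1 - 32.7/126) = 0.0366y*.
The bracket is 0.741, giving y* = 0.256/0.0366 = 7.

x* ≈ 32.7, y* ≈ 7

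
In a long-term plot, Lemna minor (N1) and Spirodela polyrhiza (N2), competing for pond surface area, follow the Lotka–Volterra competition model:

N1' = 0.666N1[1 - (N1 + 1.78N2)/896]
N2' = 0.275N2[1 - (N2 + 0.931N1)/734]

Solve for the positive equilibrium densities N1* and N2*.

N1* ≈ 625, N2* ≈ 152

Setting both brackets to zero gives the nullclines N1 + 1.78N2 = 896 and 0.931N1 + N2 = 734.
Substituting N2 = 734 - 0.931N1 into the first: N1(1 - 1.78·0.931) = 896 - 1.78·734.
So N1* = -411/-0.657 = 625, and then N2* = 734 - 0.931·625 = 152.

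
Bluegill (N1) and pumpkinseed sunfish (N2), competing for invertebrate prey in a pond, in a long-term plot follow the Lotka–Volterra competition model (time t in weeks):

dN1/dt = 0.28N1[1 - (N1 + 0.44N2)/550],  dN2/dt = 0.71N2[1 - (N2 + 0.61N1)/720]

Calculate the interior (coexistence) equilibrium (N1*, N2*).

N1* ≈ 319, N2* ≈ 526

Setting both brackets to zero gives the nullclines N1 + 0.44N2 = 550 and 0.61N1 + N2 = 720.
Substituting N2 = 720 - 0.61N1 into the first: N1(1 - 0.44·0.61) = 550 - 0.44·720.
So N1* = 233/0.732 = 319, and then N2* = 720 - 0.61·319 = 526.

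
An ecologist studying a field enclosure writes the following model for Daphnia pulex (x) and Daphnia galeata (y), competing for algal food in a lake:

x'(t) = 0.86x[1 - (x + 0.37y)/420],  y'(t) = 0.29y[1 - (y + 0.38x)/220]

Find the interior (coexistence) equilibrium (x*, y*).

Setting both brackets to zero gives the nullclines x + 0.37y = 420 and 0.38x + y = 220.
Substituting y = 220 - 0.38x into the first: x(1 - 0.37·0.38) = 420 - 0.37·220.
So x* = 339/0.859 = 394, and then y* = 220 - 0.38·394 = 70.3.

x* ≈ 394, y* ≈ 70.3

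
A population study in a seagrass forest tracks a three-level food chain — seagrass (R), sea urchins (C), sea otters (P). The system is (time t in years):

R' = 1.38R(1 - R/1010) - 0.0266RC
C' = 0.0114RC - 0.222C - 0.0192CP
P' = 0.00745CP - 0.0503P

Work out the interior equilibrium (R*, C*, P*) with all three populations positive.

R* ≈ 879, C* ≈ 6.75, P* ≈ 510

From dP/dt = 0: 0.00745C* = 0.0503, so C* = 6.75.
From dR/dt = 0: 1.38(1 - R*/1010) = 0.0266·6.75, giving R* = 1010·(1 - 0.13) = 879.
From dC/dt = 0: 0.0114·879 - 0.222 = 0.0192P*, so P* = 9.79/0.0192 = 510.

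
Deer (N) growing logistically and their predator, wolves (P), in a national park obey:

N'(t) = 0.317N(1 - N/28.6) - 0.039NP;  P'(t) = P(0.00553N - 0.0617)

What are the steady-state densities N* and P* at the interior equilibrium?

From dP/dt = 0 with P > 0: 0.00553N* = 0.0617, so N* = 11.2.
Substitute into dN/dt = 0: 0.317(1 - 11.2/28.6) = 0.039P*.
The bracket is 0.61, giving P* = 0.193/0.039 = 4.96.

N* ≈ 11.2, P* ≈ 4.96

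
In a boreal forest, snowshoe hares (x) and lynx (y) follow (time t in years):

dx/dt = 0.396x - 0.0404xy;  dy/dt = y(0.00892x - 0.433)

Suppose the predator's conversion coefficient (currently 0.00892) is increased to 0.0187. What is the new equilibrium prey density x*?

At the interior fixed point, setting dy/dt = 0 with y > 0 fixes x* = (predator death rate)/(xy coefficient) — independent of the other coefficients.
With the change, x* = 0.433/0.0187 = 23.2; it falls from 48.5.

x* ≈ 23.2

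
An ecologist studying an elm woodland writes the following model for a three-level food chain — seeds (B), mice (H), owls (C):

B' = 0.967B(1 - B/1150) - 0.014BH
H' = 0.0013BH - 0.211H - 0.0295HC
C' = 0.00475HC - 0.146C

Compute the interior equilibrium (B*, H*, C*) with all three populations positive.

From dC/dt = 0: 0.00475H* = 0.146, so H* = 30.7.
From dB/dt = 0: 0.967(1 - B*/1150) = 0.014·30.7, giving B* = 1150·(1 - 0.445) = 638.
From dH/dt = 0: 0.0013·638 - 0.211 = 0.0295C*, so C* = 0.619/0.0295 = 21.

B* ≈ 638, H* ≈ 30.7, C* ≈ 21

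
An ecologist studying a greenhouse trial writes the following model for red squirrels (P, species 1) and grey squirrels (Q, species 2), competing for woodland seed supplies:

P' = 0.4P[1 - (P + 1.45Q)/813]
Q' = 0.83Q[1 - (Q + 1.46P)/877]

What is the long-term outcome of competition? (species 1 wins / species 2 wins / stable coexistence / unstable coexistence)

Compare the nullcline intercepts: K1/α12 = 813/1.45 = 561 < K2 = 877; K2/α21 = 877/1.46 = 601 < K1 = 813.
Since both are reversed, neither can invade when rare; the interior point is a saddle.

unstable coexistence (outcome depends on initial conditions)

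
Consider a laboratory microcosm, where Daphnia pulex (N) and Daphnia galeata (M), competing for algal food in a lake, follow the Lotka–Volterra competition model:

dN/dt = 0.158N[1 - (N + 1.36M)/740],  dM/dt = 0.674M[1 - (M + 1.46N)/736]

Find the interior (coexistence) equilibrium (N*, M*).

N* ≈ 265, M* ≈ 349

Setting both brackets to zero gives the nullclines N + 1.36M = 740 and 1.46N + M = 736.
Substituting M = 736 - 1.46N into the first: N(1 - 1.36·1.46) = 740 - 1.36·736.
So N* = -261/-0.986 = 265, and then M* = 736 - 1.46·265 = 349.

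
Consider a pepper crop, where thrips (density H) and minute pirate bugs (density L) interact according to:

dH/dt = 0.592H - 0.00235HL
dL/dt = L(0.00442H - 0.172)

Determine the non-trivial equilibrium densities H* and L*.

Set dL/dt = 0 with L > 0: 0.00442H - 0.172 = 0, so H* = 0.172/0.00442 = 38.9.
Set dH/dt = 0 with H > 0: 0.592 - 0.00235L = 0, so L* = 0.592/0.00235 = 252.

H* ≈ 38.9, L* ≈ 252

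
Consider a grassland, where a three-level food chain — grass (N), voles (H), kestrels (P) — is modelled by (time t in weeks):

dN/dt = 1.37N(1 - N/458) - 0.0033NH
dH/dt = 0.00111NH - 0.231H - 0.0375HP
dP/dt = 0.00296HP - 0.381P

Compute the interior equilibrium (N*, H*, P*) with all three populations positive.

From dP/dt = 0: 0.00296H* = 0.381, so H* = 129.
From dN/dt = 0: 1.37(1 - N*/458) = 0.0033·129, giving N* = 458·(1 - 0.31) = 316.
From dH/dt = 0: 0.00111·316 - 0.231 = 0.0375P*, so P* = 0.12/0.0375 = 3.19.

N* ≈ 316, H* ≈ 129, P* ≈ 3.19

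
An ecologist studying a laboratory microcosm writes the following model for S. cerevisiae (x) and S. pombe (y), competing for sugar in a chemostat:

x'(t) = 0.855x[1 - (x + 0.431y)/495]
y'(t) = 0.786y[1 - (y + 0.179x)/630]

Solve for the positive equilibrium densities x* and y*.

Setting both brackets to zero gives the nullclines x + 0.431y = 495 and 0.179x + y = 630.
Substituting y = 630 - 0.179x into the first: x(1 - 0.431·0.179) = 495 - 0.431·630.
So x* = 223/0.923 = 242, and then y* = 630 - 0.179·242 = 587.

x* ≈ 242, y* ≈ 587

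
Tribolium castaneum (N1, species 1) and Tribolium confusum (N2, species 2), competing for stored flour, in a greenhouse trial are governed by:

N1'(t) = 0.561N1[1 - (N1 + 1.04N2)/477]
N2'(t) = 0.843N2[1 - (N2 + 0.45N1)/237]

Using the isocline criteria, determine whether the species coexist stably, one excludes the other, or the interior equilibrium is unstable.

Compare the nullcline intercepts: K1/α12 = 477/1.04 = 459 > K2 = 237; K2/α21 = 237/0.45 = 527 > K1 = 477.
Since both inequalities hold, each species can invade when rare, so the interior equilibrium is stable.

stable coexistence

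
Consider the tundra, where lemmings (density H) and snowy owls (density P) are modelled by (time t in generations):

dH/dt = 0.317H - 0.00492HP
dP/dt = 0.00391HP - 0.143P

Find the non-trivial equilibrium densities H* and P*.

Set dP/dt = 0 with P > 0: 0.00391H - 0.143 = 0, so H* = 0.143/0.00391 = 36.6.
Set dH/dt = 0 with H > 0: 0.317 - 0.00492P = 0, so P* = 0.317/0.00492 = 64.4.

H* ≈ 36.6, P* ≈ 64.4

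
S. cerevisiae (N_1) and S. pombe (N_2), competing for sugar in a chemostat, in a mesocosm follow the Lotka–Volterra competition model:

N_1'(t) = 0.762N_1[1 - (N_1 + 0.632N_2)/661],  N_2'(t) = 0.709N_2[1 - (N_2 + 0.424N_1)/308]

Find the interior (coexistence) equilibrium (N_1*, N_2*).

Setting both brackets to zero gives the nullclines N_1 + 0.632N_2 = 661 and 0.424N_1 + N_2 = 308.
Substituting N_2 = 308 - 0.424N_1 into the first: N_1(1 - 0.632·0.424) = 661 - 0.632·308.
So N_1* = 466/0.732 = 637, and then N_2* = 308 - 0.424·637 = 37.9.

N_1* ≈ 637, N_2* ≈ 37.9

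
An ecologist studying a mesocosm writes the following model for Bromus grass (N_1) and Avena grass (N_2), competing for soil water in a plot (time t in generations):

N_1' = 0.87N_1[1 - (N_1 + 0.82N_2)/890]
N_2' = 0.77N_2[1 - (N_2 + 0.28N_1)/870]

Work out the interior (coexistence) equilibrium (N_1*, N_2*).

Setting both brackets to zero gives the nullclines N_1 + 0.82N_2 = 890 and 0.28N_1 + N_2 = 870.
Substituting N_2 = 870 - 0.28N_1 into the first: N_1(1 - 0.82·0.28) = 890 - 0.82·870.
So N_1* = 177/0.77 = 229, and then N_2* = 870 - 0.28·229 = 806.

N_1* ≈ 229, N_2* ≈ 806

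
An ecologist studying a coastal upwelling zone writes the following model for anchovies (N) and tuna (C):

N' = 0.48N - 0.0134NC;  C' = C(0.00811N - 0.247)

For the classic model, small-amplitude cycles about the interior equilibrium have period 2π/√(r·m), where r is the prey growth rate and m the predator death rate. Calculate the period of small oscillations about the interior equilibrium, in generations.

T ≈ 18.2 generations

Here r = 0.48 and m = 0.247, so r·m = 0.119.
ω = √0.119 = 0.344 per generation, hence T = 2π/ω ≈ 18.2 generations.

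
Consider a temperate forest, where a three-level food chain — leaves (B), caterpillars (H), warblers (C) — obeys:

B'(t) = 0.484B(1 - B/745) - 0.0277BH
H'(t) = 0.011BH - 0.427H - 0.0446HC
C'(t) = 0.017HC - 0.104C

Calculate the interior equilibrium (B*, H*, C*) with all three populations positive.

B* ≈ 484, H* ≈ 6.12, C* ≈ 110

From dC/dt = 0: 0.017H* = 0.104, so H* = 6.12.
From dB/dt = 0: 0.484(1 - B*/745) = 0.0277·6.12, giving B* = 745·(1 - 0.35) = 484.
From dH/dt = 0: 0.011·484 - 0.427 = 0.0446C*, so C* = 4.9/0.0446 = 110.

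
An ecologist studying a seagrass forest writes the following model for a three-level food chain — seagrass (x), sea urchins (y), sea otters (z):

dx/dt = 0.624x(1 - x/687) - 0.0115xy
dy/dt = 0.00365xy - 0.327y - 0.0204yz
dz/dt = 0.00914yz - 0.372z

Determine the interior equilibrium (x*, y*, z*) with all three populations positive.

From dz/dt = 0: 0.00914y* = 0.372, so y* = 40.7.
From dx/dt = 0: 0.624(1 - x*/687) = 0.0115·40.7, giving x* = 687·(1 - 0.75) = 172.
From dy/dt = 0: 0.00365·172 - 0.327 = 0.0204z*, so z* = 0.3/0.0204 = 14.7.

x* ≈ 172, y* ≈ 40.7, z* ≈ 14.7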